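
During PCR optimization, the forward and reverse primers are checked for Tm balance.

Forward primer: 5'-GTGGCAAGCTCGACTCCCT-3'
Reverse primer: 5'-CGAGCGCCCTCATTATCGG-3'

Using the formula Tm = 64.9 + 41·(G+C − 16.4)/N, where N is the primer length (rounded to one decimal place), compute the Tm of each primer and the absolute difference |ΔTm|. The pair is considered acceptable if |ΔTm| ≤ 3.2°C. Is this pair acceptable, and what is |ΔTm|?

|ΔTm| = 0.0°C; the pair is acceptable.

Forward: G+C = 12, N = 19 → Tm = 64.9 + 41·(12 − 16.4)/19 = 55.4°C.
Reverse: G+C = 12, N = 19 → Tm = 64.9 + 41·(12 − 16.4)/19 = 55.4°C.
|ΔTm| = |55.4 − 55.4| = 0.0°C, ≤ 3.2°C.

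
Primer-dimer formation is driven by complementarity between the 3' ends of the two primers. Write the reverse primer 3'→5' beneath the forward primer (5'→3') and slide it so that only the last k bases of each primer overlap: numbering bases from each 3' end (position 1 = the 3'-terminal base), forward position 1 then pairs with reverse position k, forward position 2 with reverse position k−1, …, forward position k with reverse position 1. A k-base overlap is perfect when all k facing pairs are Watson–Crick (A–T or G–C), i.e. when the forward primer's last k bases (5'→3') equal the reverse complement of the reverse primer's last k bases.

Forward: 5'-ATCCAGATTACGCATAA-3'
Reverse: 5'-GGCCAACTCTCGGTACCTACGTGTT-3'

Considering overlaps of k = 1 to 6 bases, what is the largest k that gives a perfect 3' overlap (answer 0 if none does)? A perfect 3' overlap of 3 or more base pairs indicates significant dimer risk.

Longest perfect overlap: 2 complementary base pairs; below the dimer-risk threshold (threshold 3).

Last 6 bases (5'→3') — forward …GCATAA, reverse …CGTGTT.
Reverse complement of the reverse primer's last 6 bases: AACACG; its first k bases are the reverse complement of the reverse primer's last k bases, so a perfect k-base overlap needs the forward primer's last k bases to equal them.
Comparing (forward last k vs required): k=1: A vs A ✓; k=2: AA vs AA ✓; k=3: TAA vs AAC ✗; k=4: ATAA vs AACA ✗; k=5: CATAA vs AACAC ✗; k=6: GCATAA vs AACACG ✗.
Perfect overlaps at k = 1, 2; the largest is 2.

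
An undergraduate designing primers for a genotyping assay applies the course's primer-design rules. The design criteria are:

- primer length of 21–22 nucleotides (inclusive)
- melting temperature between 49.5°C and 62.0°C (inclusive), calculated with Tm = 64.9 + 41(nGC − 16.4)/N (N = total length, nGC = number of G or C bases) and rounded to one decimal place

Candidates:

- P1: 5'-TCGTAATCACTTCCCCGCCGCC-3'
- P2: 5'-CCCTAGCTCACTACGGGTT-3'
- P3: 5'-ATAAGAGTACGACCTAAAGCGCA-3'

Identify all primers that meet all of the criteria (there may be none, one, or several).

P1 only.

P1 (22 nt, A=3 T=5 G=3 C=11): length 22 ✓; Tm = 64.9 + 41·(14 − 16.4)/22 = 60.4°C ✓ — passes.
P2 (19 nt, A=3 T=5 G=4 C=7): length 19, outside 21–22 ✗; Tm = 64.9 + 41·(11 − 16.4)/19 = 53.2°C ✓ — fails.
P3 (23 nt, A=10 T=3 G=5 C=5): length 23, outside 21–22 ✗; Tm = 64.9 + 41·(10 − 16.4)/23 = 53.5°C ✓ — fails.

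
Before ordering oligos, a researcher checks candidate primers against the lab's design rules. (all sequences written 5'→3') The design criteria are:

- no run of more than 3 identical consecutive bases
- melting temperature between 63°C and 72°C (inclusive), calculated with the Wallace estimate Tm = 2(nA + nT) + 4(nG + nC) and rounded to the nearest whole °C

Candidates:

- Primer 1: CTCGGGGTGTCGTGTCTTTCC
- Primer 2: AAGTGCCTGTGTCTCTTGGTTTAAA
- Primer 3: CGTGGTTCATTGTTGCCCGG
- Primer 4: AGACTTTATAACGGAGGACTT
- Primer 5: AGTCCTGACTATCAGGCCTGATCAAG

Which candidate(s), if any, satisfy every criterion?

Primer 2 and Primer 3.

Primer 1 (21 nt, A=0 T=8 G=7 C=6): longest run = 4, exceeds 3 ✗; Tm = 2·8 + 4·13 = 68°C ✓ — fails.
Primer 2 (25 nt, A=5 T=10 G=6 C=4): longest run = 3 ✓; Tm = 2·15 + 4·10 = 70°C ✓ — passes.
Primer 3 (20 nt, A=1 T=7 G=7 C=5): longest run = 3 ✓; Tm = 2·8 + 4·12 = 64°C ✓ — passes.
Primer 4 (21 nt, A=7 T=6 G=5 C=3): longest run = 3 ✓; Tm = 2·13 + 4·8 = 58°C, outside 63–72°C ✗ — fails.
Primer 5 (26 nt, A=7 T=6 G=6 C=7): longest run = 2 ✓; Tm = 2·13 + 4·13 = 78°C, outside 63–72°C ✗ — fails.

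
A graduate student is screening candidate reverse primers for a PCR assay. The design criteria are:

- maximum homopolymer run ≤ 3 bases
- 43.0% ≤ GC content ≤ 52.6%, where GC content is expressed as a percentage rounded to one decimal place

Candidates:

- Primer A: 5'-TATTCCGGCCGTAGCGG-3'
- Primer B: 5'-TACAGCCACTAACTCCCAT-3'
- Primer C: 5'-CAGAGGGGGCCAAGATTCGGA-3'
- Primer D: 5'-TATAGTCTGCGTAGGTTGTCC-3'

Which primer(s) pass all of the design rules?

Primer A (17 nt, A=2 T=4 G=6 C=5): longest run = 2 ✓; GC 11/17 = 64.7%, outside 43.0–52.6% ✗ — fails.
Primer B (19 nt, A=6 T=4 G=1 C=8): longest run = 3 ✓; GC 9/19 = 47.4% ✓ — passes.
Primer C (21 nt, A=6 T=2 G=9 C=4): longest run = 5, exceeds 3 ✗; GC 13/21 = 61.9%, outside 43.0–52.6% ✗ — fails.
Primer D (21 nt, A=3 T=8 G=6 C=4): longest run = 2 ✓; GC 10/21 = 47.6% ✓ — passes.

Primer B and Primer D.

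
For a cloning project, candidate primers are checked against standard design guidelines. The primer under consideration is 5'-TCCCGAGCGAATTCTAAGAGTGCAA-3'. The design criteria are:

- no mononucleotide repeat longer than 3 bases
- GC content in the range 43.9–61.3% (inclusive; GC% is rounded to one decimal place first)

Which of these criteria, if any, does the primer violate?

Meets all criteria.

Base counts: A=8, T=5, G=6, C=6 (length 25).
homopolymer run: longest run = 3 ✓
GC content: GC 12/25 = 48.0% ✓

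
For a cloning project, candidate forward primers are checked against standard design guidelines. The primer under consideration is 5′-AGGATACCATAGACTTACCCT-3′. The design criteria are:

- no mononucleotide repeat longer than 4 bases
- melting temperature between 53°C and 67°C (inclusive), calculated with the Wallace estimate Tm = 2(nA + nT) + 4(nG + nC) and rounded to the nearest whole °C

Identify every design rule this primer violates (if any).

Meets all criteria.

Base counts: A=7, T=5, G=3, C=6 (length 21).
homopolymer run: longest run = 3 ✓
Tm: Tm = 2·12 + 4·9 = 60°C ✓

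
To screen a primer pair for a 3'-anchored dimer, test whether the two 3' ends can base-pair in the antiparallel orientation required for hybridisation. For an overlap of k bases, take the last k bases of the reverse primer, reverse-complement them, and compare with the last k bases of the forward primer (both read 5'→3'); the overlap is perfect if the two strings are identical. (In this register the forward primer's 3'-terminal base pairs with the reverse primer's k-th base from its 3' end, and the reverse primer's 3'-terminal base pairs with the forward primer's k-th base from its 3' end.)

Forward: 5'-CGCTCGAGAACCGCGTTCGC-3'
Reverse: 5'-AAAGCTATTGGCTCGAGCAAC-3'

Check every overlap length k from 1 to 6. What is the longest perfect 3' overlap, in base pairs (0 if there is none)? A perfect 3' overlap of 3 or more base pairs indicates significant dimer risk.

Longest perfect overlap: 0 complementary base pairs; below the dimer-risk threshold (threshold 3).

Last 6 bases (5'→3') — forward …GTTCGC, reverse …AGCAAC.
Reverse complement of the reverse primer's last 6 bases: GTTGCT; its first k bases are the reverse complement of the reverse primer's last k bases, so a perfect k-base overlap needs the forward primer's last k bases to equal them.
Comparing (forward last k vs required): k=1: C vs G ✗; k=2: GC vs GT ✗; k=3: CGC vs GTT ✗; k=4: TCGC vs GTTG ✗; k=5: TTCGC vs GTTGC ✗; k=6: GTTCGC vs GTTGCT ✗.
No overlap length from 1 to 6 is perfect, so the longest perfect 3' overlap is 0.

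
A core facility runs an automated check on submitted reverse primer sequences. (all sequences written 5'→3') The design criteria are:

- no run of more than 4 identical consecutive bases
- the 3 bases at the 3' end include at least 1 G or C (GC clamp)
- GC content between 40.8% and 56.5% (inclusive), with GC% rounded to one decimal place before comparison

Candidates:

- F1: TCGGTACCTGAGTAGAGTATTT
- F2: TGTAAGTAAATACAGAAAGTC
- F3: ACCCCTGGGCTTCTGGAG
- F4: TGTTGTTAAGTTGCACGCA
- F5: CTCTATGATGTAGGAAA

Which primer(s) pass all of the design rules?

F1 (22 nt, A=5 T=8 G=6 C=3): longest run = 3 ✓; 3' end TTT has 0 G/C, need ≥1 ✗; GC 9/22 = 40.9% ✓ — fails.
F2 (21 nt, A=10 T=5 G=4 C=2): longest run = 3 ✓; 3' end GTC has 2 G/C ✓; GC 6/21 = 28.6%, outside 40.8–56.5% ✗ — fails.
F3 (18 nt, A=2 T=4 G=6 C=6): longest run = 4 ✓; 3' end GAG has 2 G/C ✓; GC 12/18 = 66.7%, outside 40.8–56.5% ✗ — fails.
F4 (19 nt, A=4 T=7 G=5 C=3): longest run = 2 ✓; 3' end GCA has 2 G/C ✓; GC 8/19 = 42.1% ✓ — passes.
F5 (17 nt, A=6 T=5 G=4 C=2): longest run = 3 ✓; 3' end AAA has 0 G/C, need ≥1 ✗; GC 6/17 = 35.3%, outside 40.8–56.5% ✗ — fails.

F4 only.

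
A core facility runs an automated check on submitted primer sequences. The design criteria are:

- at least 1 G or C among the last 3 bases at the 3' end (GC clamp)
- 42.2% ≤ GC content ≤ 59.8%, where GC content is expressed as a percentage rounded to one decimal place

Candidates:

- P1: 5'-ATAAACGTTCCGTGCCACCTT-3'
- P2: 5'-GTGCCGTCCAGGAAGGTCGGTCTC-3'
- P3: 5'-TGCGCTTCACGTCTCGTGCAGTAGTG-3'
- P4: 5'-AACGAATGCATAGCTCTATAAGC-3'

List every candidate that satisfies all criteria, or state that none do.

P1 and P3.

P1 (21 nt, A=5 T=6 G=3 C=7): 3' end CTT has 1 G/C ✓; GC 10/21 = 47.6% ✓ — passes.
P2 (24 nt, A=3 T=5 G=9 C=7): 3' end CTC has 2 G/C ✓; GC 16/24 = 66.7%, outside 42.2–59.8% ✗ — fails.
P3 (26 nt, A=3 T=8 G=8 C=7): 3' end GTG has 2 G/C ✓; GC 15/26 = 57.7% ✓ — passes.
P4 (23 nt, A=9 T=5 G=4 C=5): 3' end AGC has 2 G/C ✓; GC 9/23 = 39.1%, outside 42.2–59.8% ✗ — fails.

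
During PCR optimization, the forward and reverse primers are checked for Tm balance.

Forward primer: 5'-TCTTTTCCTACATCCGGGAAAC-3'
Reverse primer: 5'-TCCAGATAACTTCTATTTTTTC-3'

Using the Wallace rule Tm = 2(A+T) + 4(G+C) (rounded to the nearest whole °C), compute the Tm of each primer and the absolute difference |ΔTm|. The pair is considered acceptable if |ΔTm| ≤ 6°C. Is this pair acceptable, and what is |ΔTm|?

Forward: A=5 T=7 G=3 C=7 → Tm = 2·12 + 4·10 = 64°C.
Reverse: A=5 T=11 G=1 C=5 → Tm = 2·16 + 4·6 = 56°C.
|ΔTm| = |64 − 56| = 8°C, > 6°C.

|ΔTm| = 8°C; the pair is not acceptable.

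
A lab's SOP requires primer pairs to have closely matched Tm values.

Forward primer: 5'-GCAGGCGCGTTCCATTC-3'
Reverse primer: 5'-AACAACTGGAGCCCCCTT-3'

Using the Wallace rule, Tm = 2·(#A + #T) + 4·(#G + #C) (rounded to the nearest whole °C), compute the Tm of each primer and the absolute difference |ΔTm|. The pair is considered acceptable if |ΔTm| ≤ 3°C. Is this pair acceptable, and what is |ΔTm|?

Forward: A=2 T=4 G=5 C=6 → Tm = 2·6 + 4·11 = 56°C.
Reverse: A=5 T=3 G=3 C=7 → Tm = 2·8 + 4·10 = 56°C.
|ΔTm| = |56 − 56| = 0°C, ≤ 3°C.

|ΔTm| = 0°C; the pair is acceptable.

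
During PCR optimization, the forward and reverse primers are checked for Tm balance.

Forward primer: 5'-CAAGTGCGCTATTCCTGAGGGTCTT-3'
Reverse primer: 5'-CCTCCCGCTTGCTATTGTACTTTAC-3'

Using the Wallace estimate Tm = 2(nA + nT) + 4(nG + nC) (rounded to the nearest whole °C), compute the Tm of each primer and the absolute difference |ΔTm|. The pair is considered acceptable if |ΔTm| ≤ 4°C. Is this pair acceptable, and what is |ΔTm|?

|ΔTm| = 2°C; the pair is acceptable.

Forward: A=4 T=8 G=7 C=6 → Tm = 2·12 + 4·13 = 76°C.
Reverse: A=3 T=10 G=3 C=9 → Tm = 2·13 + 4·12 = 74°C.
|ΔTm| = |76 − 74| = 2°C, ≤ 4°C.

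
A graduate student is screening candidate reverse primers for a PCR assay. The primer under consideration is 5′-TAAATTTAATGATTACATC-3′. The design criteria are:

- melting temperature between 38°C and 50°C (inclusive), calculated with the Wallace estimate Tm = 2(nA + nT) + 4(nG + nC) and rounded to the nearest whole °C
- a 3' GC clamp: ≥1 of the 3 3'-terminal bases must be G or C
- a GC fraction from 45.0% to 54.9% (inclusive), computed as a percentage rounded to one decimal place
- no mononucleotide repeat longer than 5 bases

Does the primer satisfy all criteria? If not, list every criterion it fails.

Fails: GC content.

Base counts: A=8, T=8, G=1, C=2 (length 19).
Tm: Tm = 2·16 + 4·3 = 44°C ✓
GC clamp: 3' end ATC has 1 G/C ✓
GC content: GC 3/19 = 15.8%, outside 45.0–54.9% ✗
homopolymer run: longest run = 3 ✓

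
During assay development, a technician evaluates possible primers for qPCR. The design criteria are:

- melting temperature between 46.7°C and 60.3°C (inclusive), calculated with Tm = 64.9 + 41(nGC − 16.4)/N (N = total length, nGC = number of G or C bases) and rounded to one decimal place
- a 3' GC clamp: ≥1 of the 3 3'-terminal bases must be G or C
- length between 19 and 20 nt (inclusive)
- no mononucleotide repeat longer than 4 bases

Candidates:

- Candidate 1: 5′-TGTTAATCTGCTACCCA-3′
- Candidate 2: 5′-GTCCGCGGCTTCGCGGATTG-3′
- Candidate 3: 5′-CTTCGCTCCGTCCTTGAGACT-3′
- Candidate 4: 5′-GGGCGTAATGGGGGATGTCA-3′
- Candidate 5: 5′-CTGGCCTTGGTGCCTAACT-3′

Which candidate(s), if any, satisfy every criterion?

Candidate 1 (17 nt, A=4 T=6 G=2 C=5): Tm = 64.9 + 41·(7 − 16.4)/17 = 42.2°C, outside 46.7–60.3°C ✗; 3' end CCA has 2 G/C ✓; length 17, outside 19–20 ✗; longest run = 3 ✓ — fails.
Candidate 2 (20 nt, A=1 T=5 G=8 C=6): Tm = 64.9 + 41·(14 − 16.4)/20 = 60.0°C ✓; 3' end TTG has 1 G/C ✓; length 20 ✓; longest run = 2 ✓ — passes.
Candidate 3 (21 nt, A=2 T=7 G=4 C=8): Tm = 64.9 + 41·(12 − 16.4)/21 = 56.3°C ✓; 3' end ACT has 1 G/C ✓; length 21, outside 19–20 ✗; longest run = 2 ✓ — fails.
Candidate 4 (20 nt, A=4 T=4 G=10 C=2): Tm = 64.9 + 41·(12 − 16.4)/20 = 55.9°C ✓; 3' end TCA has 1 G/C ✓; length 20 ✓; longest run = 5, exceeds 4 ✗ — fails.
Candidate 5 (19 nt, A=2 T=6 G=5 C=6): Tm = 64.9 + 41·(11 − 16.4)/19 = 53.2°C ✓; 3' end ACT has 1 G/C ✓; length 19 ✓; longest run = 2 ✓ — passes.

Candidate 2 and Candidate 5.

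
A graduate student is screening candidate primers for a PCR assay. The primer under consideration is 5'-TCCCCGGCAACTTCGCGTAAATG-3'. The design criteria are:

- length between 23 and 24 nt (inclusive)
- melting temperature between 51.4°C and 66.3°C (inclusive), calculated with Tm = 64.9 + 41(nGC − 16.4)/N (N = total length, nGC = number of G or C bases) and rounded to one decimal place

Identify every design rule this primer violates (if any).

Meets all criteria.

Base counts: A=5, T=5, G=5, C=8 (length 23).
length: length 23 ✓
Tm: Tm = 64.9 + 41·(13 − 16.4)/23 = 58.8°C ✓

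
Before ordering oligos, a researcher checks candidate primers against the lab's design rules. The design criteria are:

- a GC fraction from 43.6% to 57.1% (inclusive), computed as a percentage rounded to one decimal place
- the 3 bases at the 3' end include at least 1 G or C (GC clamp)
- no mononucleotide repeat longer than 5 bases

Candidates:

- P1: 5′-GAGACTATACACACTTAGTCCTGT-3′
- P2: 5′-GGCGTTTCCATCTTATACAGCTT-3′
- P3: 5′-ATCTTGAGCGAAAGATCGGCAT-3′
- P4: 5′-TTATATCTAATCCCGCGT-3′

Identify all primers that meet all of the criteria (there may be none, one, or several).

P3 only.

P1 (24 nt, A=7 T=7 G=4 C=6): GC 10/24 = 41.7%, outside 43.6–57.1% ✗; 3' end TGT has 1 G/C ✓; longest run = 2 ✓ — fails.
P2 (23 nt, A=4 T=9 G=4 C=6): GC 10/23 = 43.5%, outside 43.6–57.1% ✗; 3' end CTT has 1 G/C ✓; longest run = 3 ✓ — fails.
P3 (22 nt, A=7 T=5 G=6 C=4): GC 10/22 = 45.5% ✓; 3' end CAT has 1 G/C ✓; longest run = 3 ✓ — passes.
P4 (18 nt, A=4 T=7 G=2 C=5): GC 7/18 = 38.9%, outside 43.6–57.1% ✗; 3' end CGT has 2 G/C ✓; longest run = 3 ✓ — fails.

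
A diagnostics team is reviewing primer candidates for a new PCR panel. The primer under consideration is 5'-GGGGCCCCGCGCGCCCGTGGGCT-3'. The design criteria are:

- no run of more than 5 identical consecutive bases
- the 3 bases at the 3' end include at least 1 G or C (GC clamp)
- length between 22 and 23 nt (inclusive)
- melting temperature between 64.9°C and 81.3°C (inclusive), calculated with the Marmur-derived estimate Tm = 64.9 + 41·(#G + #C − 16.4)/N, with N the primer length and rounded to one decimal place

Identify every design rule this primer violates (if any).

Meets all criteria.

Base counts: A=0, T=2, G=11, C=10 (length 23).
homopolymer run: longest run = 4 ✓
GC clamp: 3' end GCT has 2 G/C ✓
length: length 23 ✓
Tm: Tm = 64.9 + 41·(21 − 16.4)/23 = 73.1°C ✓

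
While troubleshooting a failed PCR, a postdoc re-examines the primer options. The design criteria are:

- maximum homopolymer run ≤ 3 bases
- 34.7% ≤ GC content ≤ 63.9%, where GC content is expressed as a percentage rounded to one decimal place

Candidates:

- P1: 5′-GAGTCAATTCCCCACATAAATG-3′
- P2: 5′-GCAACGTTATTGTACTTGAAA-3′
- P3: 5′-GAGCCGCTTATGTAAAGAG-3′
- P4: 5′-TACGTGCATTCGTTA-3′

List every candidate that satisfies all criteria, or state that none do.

P1 (22 nt, A=8 T=5 G=3 C=6): longest run = 4, exceeds 3 ✗; GC 9/22 = 40.9% ✓ — fails.
P2 (21 nt, A=7 T=7 G=4 C=3): longest run = 3 ✓; GC 7/21 = 33.3%, outside 34.7–63.9% ✗ — fails.
P3 (19 nt, A=6 T=4 G=6 C=3): longest run = 3 ✓; GC 9/19 = 47.4% ✓ — passes.
P4 (15 nt, A=3 T=6 G=3 C=3): longest run = 2 ✓; GC 6/15 = 40.0% ✓ — passes.

P3 and P4.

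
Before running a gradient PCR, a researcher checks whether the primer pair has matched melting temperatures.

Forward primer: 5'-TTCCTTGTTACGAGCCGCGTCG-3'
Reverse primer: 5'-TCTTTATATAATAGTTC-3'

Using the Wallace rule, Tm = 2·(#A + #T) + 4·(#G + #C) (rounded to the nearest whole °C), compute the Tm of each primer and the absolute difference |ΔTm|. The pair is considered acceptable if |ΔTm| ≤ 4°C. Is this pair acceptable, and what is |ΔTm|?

Forward: A=2 T=7 G=6 C=7 → Tm = 2·9 + 4·13 = 70°C.
Reverse: A=5 T=9 G=1 C=2 → Tm = 2·14 + 4·3 = 40°C.
|ΔTm| = |70 − 40| = 30°C, > 4°C.

|ΔTm| = 30°C; the pair is not acceptable.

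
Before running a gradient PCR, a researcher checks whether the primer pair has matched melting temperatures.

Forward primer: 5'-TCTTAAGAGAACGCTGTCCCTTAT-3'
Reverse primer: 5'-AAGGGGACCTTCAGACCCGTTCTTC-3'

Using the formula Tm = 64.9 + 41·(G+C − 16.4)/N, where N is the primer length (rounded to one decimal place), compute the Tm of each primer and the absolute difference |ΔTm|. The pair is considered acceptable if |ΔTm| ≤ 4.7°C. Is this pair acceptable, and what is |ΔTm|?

|ΔTm| = 7.0°C; the pair is not acceptable.

Forward: G+C = 10, N = 24 → Tm = 64.9 + 41·(10 − 16.4)/24 = 54.0°C.
Reverse: G+C = 14, N = 25 → Tm = 64.9 + 41·(14 − 16.4)/25 = 61.0°C.
|ΔTm| = |54.0 − 61.0| = 7.0°C, > 4.7°C.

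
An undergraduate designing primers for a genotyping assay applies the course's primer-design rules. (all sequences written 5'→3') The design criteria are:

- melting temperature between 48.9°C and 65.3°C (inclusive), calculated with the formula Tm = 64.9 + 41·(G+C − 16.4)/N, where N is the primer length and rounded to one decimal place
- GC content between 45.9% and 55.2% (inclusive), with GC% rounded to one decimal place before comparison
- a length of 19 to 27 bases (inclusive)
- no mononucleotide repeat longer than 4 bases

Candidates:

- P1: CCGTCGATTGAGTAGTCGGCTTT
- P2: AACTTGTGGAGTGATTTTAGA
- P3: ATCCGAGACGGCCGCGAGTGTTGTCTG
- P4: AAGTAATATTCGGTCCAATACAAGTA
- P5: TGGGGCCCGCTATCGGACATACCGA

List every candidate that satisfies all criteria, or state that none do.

P1 only.

P1 (23 nt, A=3 T=8 G=7 C=5): Tm = 64.9 + 41·(12 − 16.4)/23 = 57.1°C ✓; GC 12/23 = 52.2% ✓; length 23 ✓; longest run = 3 ✓ — passes.
P2 (21 nt, A=6 T=8 G=6 C=1): Tm = 64.9 + 41·(7 − 16.4)/21 = 46.5°C, outside 48.9–65.3°C ✗; GC 7/21 = 33.3%, outside 45.9–55.2% ✗; length 21 ✓; longest run = 4 ✓ — fails.
P3 (27 nt, A=4 T=6 G=10 C=7): Tm = 64.9 + 41·(17 − 16.4)/27 = 65.8°C, outside 48.9–65.3°C ✗; GC 17/27 = 63.0%, outside 45.9–55.2% ✗; length 27 ✓; longest run = 2 ✓ — fails.
P4 (26 nt, A=11 T=7 G=4 C=4): Tm = 64.9 + 41·(8 − 16.4)/26 = 51.7°C ✓; GC 8/26 = 30.8%, outside 45.9–55.2% ✗; length 26 ✓; longest run = 2 ✓ — fails.
P5 (25 nt, A=5 T=4 G=8 C=8): Tm = 64.9 + 41·(16 − 16.4)/25 = 64.2°C ✓; GC 16/25 = 64.0%, outside 45.9–55.2% ✗; length 25 ✓; longest run = 4 ✓ — fails.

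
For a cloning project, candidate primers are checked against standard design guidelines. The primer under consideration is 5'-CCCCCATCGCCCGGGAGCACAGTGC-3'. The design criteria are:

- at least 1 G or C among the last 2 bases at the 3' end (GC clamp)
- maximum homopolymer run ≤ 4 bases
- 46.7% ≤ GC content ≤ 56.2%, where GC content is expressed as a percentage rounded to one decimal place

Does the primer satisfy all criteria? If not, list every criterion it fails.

Base counts: A=4, T=2, G=7, C=12 (length 25).
GC clamp: 3' end GC has 2 G/C ✓
homopolymer run: longest run = 5, exceeds 4 ✗
GC content: GC 19/25 = 76.0%, outside 46.7–56.2% ✗

Fails: homopolymer run, GC content.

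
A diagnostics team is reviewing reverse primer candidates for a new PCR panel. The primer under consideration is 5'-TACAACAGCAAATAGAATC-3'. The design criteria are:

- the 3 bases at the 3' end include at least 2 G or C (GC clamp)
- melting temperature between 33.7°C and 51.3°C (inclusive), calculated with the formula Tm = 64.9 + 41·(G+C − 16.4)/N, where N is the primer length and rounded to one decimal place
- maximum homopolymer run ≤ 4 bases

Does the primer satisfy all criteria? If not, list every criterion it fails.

Fails: GC clamp.

Base counts: A=10, T=3, G=2, C=4 (length 19).
GC clamp: 3' end ATC has 1 G/C, need ≥2 ✗
Tm: Tm = 64.9 + 41·(6 − 16.4)/19 = 42.5°C ✓
homopolymer run: longest run = 3 ✓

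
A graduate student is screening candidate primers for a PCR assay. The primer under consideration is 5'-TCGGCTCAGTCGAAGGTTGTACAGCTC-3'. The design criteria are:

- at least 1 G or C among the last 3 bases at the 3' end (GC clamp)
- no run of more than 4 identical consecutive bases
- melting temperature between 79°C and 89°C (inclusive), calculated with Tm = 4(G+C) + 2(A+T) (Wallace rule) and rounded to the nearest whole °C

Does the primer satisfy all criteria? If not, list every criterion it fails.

Meets all criteria.

Base counts: A=5, T=7, G=8, C=7 (length 27).
GC clamp: 3' end CTC has 2 G/C ✓
homopolymer run: longest run = 2 ✓
Tm: Tm = 2·12 + 4·15 = 84°C ✓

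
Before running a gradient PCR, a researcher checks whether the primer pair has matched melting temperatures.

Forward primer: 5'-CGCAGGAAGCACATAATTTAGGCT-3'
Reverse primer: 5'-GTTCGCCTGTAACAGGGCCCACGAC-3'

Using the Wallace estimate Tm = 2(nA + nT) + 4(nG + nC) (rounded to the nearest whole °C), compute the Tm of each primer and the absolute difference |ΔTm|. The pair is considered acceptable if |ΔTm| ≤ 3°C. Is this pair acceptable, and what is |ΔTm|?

|ΔTm| = 12°C; the pair is not acceptable.

Forward: A=8 T=5 G=6 C=5 → Tm = 2·13 + 4·11 = 70°C.
Reverse: A=5 T=4 G=7 C=9 → Tm = 2·9 + 4·16 = 82°C.
|ΔTm| = |70 − 82| = 12°C, > 3°C.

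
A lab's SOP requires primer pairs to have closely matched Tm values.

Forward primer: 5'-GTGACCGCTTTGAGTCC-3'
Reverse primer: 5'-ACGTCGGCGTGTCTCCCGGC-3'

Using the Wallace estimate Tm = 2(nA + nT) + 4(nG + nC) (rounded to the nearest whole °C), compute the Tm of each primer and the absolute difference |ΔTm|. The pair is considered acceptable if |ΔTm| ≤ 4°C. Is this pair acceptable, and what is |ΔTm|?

Forward: A=2 T=5 G=5 C=5 → Tm = 2·7 + 4·10 = 54°C.
Reverse: A=1 T=4 G=7 C=8 → Tm = 2·5 + 4·15 = 70°C.
|ΔTm| = |54 − 70| = 16°C, > 4°C.

|ΔTm| = 16°C; the pair is not acceptable.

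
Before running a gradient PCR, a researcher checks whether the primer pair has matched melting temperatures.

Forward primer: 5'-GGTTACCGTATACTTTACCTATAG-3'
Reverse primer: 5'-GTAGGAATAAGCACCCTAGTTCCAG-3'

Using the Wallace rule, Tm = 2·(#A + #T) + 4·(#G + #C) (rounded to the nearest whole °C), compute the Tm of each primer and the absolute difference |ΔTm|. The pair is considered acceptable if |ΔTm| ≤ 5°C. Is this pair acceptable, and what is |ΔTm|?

Forward: A=6 T=9 G=4 C=5 → Tm = 2·15 + 4·9 = 66°C.
Reverse: A=8 T=5 G=6 C=6 → Tm = 2·13 + 4·12 = 74°C.
|ΔTm| = |66 − 74| = 8°C, > 5°C.

|ΔTm| = 8°C; the pair is not acceptable.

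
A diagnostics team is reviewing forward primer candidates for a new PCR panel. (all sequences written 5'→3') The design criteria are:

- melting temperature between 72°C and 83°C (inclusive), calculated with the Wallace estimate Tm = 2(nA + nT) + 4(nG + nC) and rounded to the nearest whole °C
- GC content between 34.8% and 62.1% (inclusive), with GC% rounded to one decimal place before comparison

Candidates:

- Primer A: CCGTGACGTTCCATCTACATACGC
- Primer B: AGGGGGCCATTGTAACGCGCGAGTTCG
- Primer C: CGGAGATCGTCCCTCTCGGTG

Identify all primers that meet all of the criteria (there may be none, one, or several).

Primer A only.

Primer A (24 nt, A=5 T=6 G=4 C=9): Tm = 2·11 + 4·13 = 74°C ✓; GC 13/24 = 54.2% ✓ — passes.
Primer B (27 nt, A=5 T=5 G=11 C=6): Tm = 2·10 + 4·17 = 88°C, outside 72–83°C ✗; GC 17/27 = 63.0%, outside 34.8–62.1% ✗ — fails.
Primer C (21 nt, A=2 T=5 G=7 C=7): Tm = 2·7 + 4·14 = 70°C, outside 72–83°C ✗; GC 14/21 = 66.7%, outside 34.8–62.1% ✗ — fails.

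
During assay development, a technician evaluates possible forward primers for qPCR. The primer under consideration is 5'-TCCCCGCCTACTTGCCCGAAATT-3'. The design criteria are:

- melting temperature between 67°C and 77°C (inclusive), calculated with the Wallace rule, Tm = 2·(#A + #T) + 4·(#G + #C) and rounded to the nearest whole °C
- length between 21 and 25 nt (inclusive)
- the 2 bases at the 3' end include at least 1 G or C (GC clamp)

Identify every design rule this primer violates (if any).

Base counts: A=4, T=6, G=3, C=10 (length 23).
Tm: Tm = 2·10 + 4·13 = 72°C ✓
length: length 23 ✓
GC clamp: 3' end TT has 0 G/C, need ≥1 ✗

Fails: GC clamp.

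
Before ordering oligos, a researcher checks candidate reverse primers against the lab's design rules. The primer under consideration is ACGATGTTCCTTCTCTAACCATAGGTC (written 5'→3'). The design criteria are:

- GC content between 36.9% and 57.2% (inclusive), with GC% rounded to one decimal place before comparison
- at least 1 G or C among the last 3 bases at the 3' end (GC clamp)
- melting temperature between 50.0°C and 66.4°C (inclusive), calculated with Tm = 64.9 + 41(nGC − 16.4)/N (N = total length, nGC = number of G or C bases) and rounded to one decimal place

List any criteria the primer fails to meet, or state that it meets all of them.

Meets all criteria.

Base counts: A=6, T=9, G=4, C=8 (length 27).
GC content: GC 12/27 = 44.4% ✓
GC clamp: 3' end GTC has 2 G/C ✓
Tm: Tm = 64.9 + 41·(12 − 16.4)/27 = 58.2°C ✓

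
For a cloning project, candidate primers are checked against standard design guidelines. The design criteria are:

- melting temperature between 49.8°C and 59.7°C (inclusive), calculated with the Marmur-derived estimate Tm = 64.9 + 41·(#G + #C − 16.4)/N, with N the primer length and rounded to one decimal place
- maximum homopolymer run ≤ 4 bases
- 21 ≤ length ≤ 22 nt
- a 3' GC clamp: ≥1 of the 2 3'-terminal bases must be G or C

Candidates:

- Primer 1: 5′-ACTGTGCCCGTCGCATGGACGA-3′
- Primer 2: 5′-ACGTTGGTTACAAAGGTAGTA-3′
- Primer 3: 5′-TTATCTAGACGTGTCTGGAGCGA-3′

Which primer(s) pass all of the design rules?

Primer 1 (22 nt, A=4 T=4 G=7 C=7): Tm = 64.9 + 41·(14 − 16.4)/22 = 60.4°C, outside 49.8–59.7°C ✗; longest run = 3 ✓; length 22 ✓; 3' end GA has 1 G/C ✓ — fails.
Primer 2 (21 nt, A=7 T=6 G=6 C=2): Tm = 64.9 + 41·(8 − 16.4)/21 = 48.5°C, outside 49.8–59.7°C ✗; longest run = 3 ✓; length 21 ✓; 3' end TA has 0 G/C, need ≥1 ✗ — fails.
Primer 3 (23 nt, A=5 T=7 G=7 C=4): Tm = 64.9 + 41·(11 − 16.4)/23 = 55.3°C ✓; longest run = 2 ✓; length 23, outside 21–22 ✗; 3' end GA has 1 G/C ✓ — fails.

None of the candidates satisfy all criteria.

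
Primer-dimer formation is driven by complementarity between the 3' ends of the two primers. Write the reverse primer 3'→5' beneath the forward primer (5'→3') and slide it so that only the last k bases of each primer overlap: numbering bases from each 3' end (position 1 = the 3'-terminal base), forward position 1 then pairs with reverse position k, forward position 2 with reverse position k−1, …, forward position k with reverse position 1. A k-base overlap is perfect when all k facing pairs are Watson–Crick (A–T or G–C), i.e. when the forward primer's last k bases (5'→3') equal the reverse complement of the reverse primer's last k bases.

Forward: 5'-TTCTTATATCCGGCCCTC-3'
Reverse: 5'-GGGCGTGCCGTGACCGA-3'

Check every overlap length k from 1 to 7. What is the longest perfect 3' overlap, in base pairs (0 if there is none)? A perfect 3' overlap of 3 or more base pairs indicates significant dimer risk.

Longest perfect overlap: 2 complementary base pairs; below the dimer-risk threshold (threshold 3).

Last 7 bases (5'→3') — forward …GGCCCTC, reverse …TGACCGA.
Reverse complement of the reverse primer's last 7 bases: TCGGTCA; its first k bases are the reverse complement of the reverse primer's last k bases, so a perfect k-base overlap needs the forward primer's last k bases to equal them.
Comparing (forward last k vs required): k=1: C vs T ✗; k=2: TC vs TC ✓; k=3: CTC vs TCG ✗; k=4: CCTC vs TCGG ✗; k=5: CCCTC vs TCGGT ✗; k=6: GCCCTC vs TCGGTC ✗; k=7: GGCCCTC vs TCGGTCA ✗.
Only k = 2 is perfect, so the longest perfect 3' overlap is 2.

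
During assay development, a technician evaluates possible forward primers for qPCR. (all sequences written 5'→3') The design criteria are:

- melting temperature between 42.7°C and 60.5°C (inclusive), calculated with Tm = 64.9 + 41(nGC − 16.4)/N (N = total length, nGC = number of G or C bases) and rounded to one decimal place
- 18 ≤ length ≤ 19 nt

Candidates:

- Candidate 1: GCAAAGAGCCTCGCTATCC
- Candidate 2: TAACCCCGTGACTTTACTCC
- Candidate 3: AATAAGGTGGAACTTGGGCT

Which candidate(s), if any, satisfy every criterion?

Candidate 1 only.

Candidate 1 (19 nt, A=5 T=3 G=4 C=7): Tm = 64.9 + 41·(11 − 16.4)/19 = 53.2°C ✓; length 19 ✓ — passes.
Candidate 2 (20 nt, A=4 T=6 G=2 C=8): Tm = 64.9 + 41·(10 − 16.4)/20 = 51.8°C ✓; length 20, outside 18–19 ✗ — fails.
Candidate 3 (20 nt, A=6 T=5 G=7 C=2): Tm = 64.9 + 41·(9 − 16.4)/20 = 49.7°C ✓; length 20, outside 18–19 ✗ — fails.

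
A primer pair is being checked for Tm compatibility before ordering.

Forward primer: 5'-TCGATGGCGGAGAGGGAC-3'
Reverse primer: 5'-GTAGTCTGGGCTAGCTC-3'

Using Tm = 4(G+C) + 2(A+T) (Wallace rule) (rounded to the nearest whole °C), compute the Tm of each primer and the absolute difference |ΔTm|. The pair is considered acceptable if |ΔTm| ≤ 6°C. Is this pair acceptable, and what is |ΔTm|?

|ΔTm| = 6°C; the pair is acceptable.

Forward: A=4 T=2 G=9 C=3 → Tm = 2·6 + 4·12 = 60°C.
Reverse: A=2 T=5 G=6 C=4 → Tm = 2·7 + 4·10 = 54°C.
|ΔTm| = |60 − 54| = 6°C, ≤ 6°C.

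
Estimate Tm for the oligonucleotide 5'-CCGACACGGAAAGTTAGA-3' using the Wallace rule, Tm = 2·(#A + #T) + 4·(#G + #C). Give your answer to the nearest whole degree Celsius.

Base counts: A=7, T=2, G=5, C=4 (length 18).
Tm = 2·(7+2) + 4·(5+4) = 2·9 + 4·9 = 18 + 36 = 54°C.

54°C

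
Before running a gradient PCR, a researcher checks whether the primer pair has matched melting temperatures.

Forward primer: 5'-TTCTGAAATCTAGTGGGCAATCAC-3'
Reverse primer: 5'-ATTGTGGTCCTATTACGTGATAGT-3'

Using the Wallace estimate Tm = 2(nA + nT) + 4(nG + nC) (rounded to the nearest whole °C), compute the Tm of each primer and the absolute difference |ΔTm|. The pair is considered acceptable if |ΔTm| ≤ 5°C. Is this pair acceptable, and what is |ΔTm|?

Forward: A=7 T=7 G=5 C=5 → Tm = 2·14 + 4·10 = 68°C.
Reverse: A=5 T=10 G=6 C=3 → Tm = 2·15 + 4·9 = 66°C.
|ΔTm| = |68 − 66| = 2°C, ≤ 5°C.

|ΔTm| = 2°C; the pair is acceptable.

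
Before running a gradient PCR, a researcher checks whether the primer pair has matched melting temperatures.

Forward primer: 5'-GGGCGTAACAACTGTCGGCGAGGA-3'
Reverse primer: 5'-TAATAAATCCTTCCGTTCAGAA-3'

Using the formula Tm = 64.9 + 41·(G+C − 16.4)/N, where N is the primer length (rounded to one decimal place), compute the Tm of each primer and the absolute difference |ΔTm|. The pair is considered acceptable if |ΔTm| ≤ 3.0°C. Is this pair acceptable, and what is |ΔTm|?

|ΔTm| = 15.1°C; the pair is not acceptable.

Forward: G+C = 15, N = 24 → Tm = 64.9 + 41·(15 − 16.4)/24 = 62.5°C.
Reverse: G+C = 7, N = 22 → Tm = 64.9 + 41·(7 − 16.4)/22 = 47.4°C.
|ΔTm| = |62.5 − 47.4| = 15.1°C, > 3.0°C.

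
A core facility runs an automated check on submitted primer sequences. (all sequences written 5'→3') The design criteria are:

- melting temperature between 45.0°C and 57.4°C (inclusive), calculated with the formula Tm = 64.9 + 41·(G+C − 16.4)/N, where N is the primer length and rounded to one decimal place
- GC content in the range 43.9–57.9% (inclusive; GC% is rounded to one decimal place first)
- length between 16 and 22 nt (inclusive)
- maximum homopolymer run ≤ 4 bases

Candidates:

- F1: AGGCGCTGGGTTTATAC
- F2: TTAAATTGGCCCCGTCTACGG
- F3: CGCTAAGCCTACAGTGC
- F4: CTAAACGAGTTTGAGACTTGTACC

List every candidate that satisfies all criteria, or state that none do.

F1 and F2.

F1 (17 nt, A=3 T=5 G=6 C=3): Tm = 64.9 + 41·(9 − 16.4)/17 = 47.1°C ✓; GC 9/17 = 52.9% ✓; length 17 ✓; longest run = 3 ✓ — passes.
F2 (21 nt, A=4 T=6 G=5 C=6): Tm = 64.9 + 41·(11 − 16.4)/21 = 54.4°C ✓; GC 11/21 = 52.4% ✓; length 21 ✓; longest run = 4 ✓ — passes.
F3 (17 nt, A=4 T=3 G=4 C=6): Tm = 64.9 + 41·(10 − 16.4)/17 = 49.5°C ✓; GC 10/17 = 58.8%, outside 43.9–57.9% ✗; length 17 ✓; longest run = 2 ✓ — fails.
F4 (24 nt, A=7 T=7 G=5 C=5): Tm = 64.9 + 41·(10 − 16.4)/24 = 54.0°C ✓; GC 10/24 = 41.7%, outside 43.9–57.9% ✗; length 24, outside 16–22 ✗; longest run = 3 ✓ — fails.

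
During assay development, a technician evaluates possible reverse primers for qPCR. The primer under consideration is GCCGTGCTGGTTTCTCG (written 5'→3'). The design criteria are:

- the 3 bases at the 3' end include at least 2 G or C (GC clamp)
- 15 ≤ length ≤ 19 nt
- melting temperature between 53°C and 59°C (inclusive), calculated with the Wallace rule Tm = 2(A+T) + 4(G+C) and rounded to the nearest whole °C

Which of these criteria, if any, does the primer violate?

Meets all criteria.

Base counts: A=0, T=6, G=6, C=5 (length 17).
GC clamp: 3' end TCG has 2 G/C ✓
length: length 17 ✓
Tm: Tm = 2·6 + 4·11 = 56°C ✓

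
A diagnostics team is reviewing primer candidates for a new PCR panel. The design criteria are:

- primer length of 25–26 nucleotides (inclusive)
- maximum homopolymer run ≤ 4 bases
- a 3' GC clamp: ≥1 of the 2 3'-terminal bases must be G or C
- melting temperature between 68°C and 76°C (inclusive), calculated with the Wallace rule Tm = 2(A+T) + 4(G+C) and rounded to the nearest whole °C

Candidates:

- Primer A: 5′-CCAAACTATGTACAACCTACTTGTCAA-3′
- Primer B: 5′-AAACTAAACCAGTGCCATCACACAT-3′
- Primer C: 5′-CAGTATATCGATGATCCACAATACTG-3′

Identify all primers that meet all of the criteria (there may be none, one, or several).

Primer C only.

Primer A (27 nt, A=10 T=7 G=2 C=8): length 27, outside 25–26 ✗; longest run = 3 ✓; 3' end AA has 0 G/C, need ≥1 ✗; Tm = 2·17 + 4·10 = 74°C ✓ — fails.
Primer B (25 nt, A=11 T=4 G=2 C=8): length 25 ✓; longest run = 3 ✓; 3' end AT has 0 G/C, need ≥1 ✗; Tm = 2·15 + 4·10 = 70°C ✓ — fails.
Primer C (26 nt, A=9 T=7 G=4 C=6): length 26 ✓; longest run = 2 ✓; 3' end TG has 1 G/C ✓; Tm = 2·16 + 4·10 = 72°C ✓ — passes.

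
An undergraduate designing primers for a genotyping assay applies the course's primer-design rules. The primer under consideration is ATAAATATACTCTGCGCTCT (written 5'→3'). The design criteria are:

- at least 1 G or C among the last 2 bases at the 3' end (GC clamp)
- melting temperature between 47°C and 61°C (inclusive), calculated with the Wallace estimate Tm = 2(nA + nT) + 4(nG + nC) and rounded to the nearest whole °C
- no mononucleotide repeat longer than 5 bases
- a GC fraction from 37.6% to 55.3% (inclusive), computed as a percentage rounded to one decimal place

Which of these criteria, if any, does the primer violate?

Base counts: A=6, T=7, G=2, C=5 (length 20).
GC clamp: 3' end CT has 1 G/C ✓
Tm: Tm = 2·13 + 4·7 = 54°C ✓
homopolymer run: longest run = 3 ✓
GC content: GC 7/20 = 35.0%, outside 37.6–55.3% ✗

Fails: GC content.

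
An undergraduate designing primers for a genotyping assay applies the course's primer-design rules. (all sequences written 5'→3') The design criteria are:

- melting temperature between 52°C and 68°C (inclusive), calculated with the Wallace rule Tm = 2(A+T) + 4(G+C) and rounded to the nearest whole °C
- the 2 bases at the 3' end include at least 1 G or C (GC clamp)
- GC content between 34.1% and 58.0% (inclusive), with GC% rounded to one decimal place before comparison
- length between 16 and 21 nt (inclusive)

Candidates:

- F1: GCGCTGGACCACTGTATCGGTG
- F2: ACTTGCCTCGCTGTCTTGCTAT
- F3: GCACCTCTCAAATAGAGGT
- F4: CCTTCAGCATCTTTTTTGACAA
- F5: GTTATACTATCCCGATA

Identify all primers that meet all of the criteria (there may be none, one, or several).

F3 only.

F1 (22 nt, A=3 T=5 G=8 C=6): Tm = 2·8 + 4·14 = 72°C, outside 52–68°C ✗; 3' end TG has 1 G/C ✓; GC 14/22 = 63.6%, outside 34.1–58.0% ✗; length 22, outside 16–21 ✗ — fails.
F2 (22 nt, A=2 T=9 G=4 C=7): Tm = 2·11 + 4·11 = 66°C ✓; 3' end AT has 0 G/C, need ≥1 ✗; GC 11/22 = 50.0% ✓; length 22, outside 16–21 ✗ — fails.
F3 (19 nt, A=6 T=4 G=4 C=5): Tm = 2·10 + 4·9 = 56°C ✓; 3' end GT has 1 G/C ✓; GC 9/19 = 47.4% ✓; length 19 ✓ — passes.
F4 (22 nt, A=5 T=9 G=2 C=6): Tm = 2·14 + 4·8 = 60°C ✓; 3' end AA has 0 G/C, need ≥1 ✗; GC 8/22 = 36.4% ✓; length 22, outside 16–21 ✗ — fails.
F5 (17 nt, A=5 T=6 G=2 C=4): Tm = 2·11 + 4·6 = 46°C, outside 52–68°C ✗; 3' end TA has 0 G/C, need ≥1 ✗; GC 6/17 = 35.3% ✓; length 17 ✓ — fails.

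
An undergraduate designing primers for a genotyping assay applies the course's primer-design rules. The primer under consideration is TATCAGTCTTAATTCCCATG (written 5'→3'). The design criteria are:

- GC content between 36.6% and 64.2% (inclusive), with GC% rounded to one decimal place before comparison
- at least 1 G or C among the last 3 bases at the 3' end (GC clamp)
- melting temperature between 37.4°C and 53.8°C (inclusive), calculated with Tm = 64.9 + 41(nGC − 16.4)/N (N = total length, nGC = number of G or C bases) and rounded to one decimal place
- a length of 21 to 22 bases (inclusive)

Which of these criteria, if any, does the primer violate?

Base counts: A=5, T=8, G=2, C=5 (length 20).
GC content: GC 7/20 = 35.0%, outside 36.6–64.2% ✗
GC clamp: 3' end ATG has 1 G/C ✓
Tm: Tm = 64.9 + 41·(7 − 16.4)/20 = 45.6°C ✓
length: length 20, outside 21–22 ✗

Fails: GC content, length.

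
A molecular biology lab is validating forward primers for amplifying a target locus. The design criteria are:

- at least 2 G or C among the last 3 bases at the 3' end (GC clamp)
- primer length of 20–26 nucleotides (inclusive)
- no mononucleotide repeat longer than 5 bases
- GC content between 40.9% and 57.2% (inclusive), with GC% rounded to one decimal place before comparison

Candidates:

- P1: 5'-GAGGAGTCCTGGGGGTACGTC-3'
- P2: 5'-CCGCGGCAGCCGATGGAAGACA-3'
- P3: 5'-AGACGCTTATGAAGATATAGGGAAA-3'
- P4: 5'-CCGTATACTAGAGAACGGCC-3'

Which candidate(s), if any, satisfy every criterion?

P4 only.

P1 (21 nt, A=3 T=4 G=10 C=4): 3' end GTC has 2 G/C ✓; length 21 ✓; longest run = 5 ✓; GC 14/21 = 66.7%, outside 40.9–57.2% ✗ — fails.
P2 (22 nt, A=6 T=1 G=8 C=7): 3' end ACA has 1 G/C, need ≥2 ✗; length 22 ✓; longest run = 2 ✓; GC 15/22 = 68.2%, outside 40.9–57.2% ✗ — fails.
P3 (25 nt, A=11 T=5 G=7 C=2): 3' end AAA has 0 G/C, need ≥2 ✗; length 25 ✓; longest run = 3 ✓; GC 9/25 = 36.0%, outside 40.9–57.2% ✗ — fails.
P4 (20 nt, A=6 T=3 G=5 C=6): 3' end GCC has 3 G/C ✓; length 20 ✓; longest run = 2 ✓; GC 11/20 = 55.0% ✓ — passes.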